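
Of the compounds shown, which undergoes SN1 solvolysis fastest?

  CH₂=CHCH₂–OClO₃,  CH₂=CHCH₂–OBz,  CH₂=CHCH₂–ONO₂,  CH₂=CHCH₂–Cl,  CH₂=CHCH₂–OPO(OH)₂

Same R in every case — rank the leaving groups.
Rank by basicity of the departing species: weakest base leaves most easily.
CH₂=CHCH₂–OClO₃ loses ClO₄⁻: pKₐ(HClO₄) ≈ -10
CH₂=CHCH₂–Cl loses Cl⁻: pKₐ(HCl) ≈ -7
CH₂=CHCH₂–ONO₂ loses NO₃⁻: pKₐ(HNO₃) ≈ -1.3
CH₂=CHCH₂–OPO(OH)₂ loses H₂PO₄⁻: pKₐ(H₃PO₄) ≈ 2.1
CH₂=CHCH₂–OBz loses PhCOO⁻: pKₐ(C₆H₅COOH) ≈ 4.2

CH₂=CHCH₂–OClO₃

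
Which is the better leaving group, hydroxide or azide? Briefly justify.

azide is the better leaving group.
pKₐ(HN₃) ≈ 4.7 versus pKₐ(H₂O) ≈ 15.7: azide is the much weaker base.
Linear, resonance-stabilised.

azide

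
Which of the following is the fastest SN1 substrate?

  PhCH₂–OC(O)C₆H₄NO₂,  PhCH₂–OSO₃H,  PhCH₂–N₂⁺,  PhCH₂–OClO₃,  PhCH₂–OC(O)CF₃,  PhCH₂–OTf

PhCH₂–N₂⁺

Same R in every case — rank the leaving groups.
A good leaving group is a weak base: the lower the pKₐ of its conjugate acid, the more readily it departs.
PhCH₂–N₂⁺ loses N₂: no meaningful conjugate acid; N₂ departs as an exceptionally stable neutral molecule
PhCH₂–OTf loses OTf⁻: pKₐ(CF₃SO₃H (triflic acid)) ≈ -14
PhCH₂–OClO₃ loses ClO₄⁻: pKₐ(HClO₄) ≈ -10
PhCH₂–OSO₃H loses HSO₄⁻: pKₐ(H₂SO₄) ≈ -3
PhCH₂–OC(O)CF₃ loses CF₃COO⁻: pKₐ(CF₃COOH) ≈ 0.2
PhCH₂–OC(O)C₆H₄NO₂ loses p-O₂N–C₆H₄–COO⁻: pKₐ(p-nitrobenzoic acid) ≈ 3.4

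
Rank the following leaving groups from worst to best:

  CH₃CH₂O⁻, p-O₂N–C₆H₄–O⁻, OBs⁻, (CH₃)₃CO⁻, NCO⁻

A good leaving group is a weak base: the lower the pKₐ of its conjugate acid, the more readily it departs.
OBs⁻: pKₐ(p-BrC₆H₄SO₃H) ≈ -2.8
NCO⁻: pKₐ(HOCN) ≈ 3.5
p-O₂N–C₆H₄–O⁻: pKₐ(p-nitrophenol) ≈ 7.2
CH₃CH₂O⁻: pKₐ(CH₃CH₂OH) ≈ 16
(CH₃)₃CO⁻: pKₐ(t-BuOH) ≈ 18
Listed from poorest to best leaving group as asked.

(CH₃)₃CO⁻ < CH₃CH₂O⁻ < p-O₂N–C₆H₄–O⁻ < NCO⁻ < OBs⁻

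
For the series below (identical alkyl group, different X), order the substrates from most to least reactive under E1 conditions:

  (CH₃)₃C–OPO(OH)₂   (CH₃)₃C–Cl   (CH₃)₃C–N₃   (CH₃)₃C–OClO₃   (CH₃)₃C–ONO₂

With the same alkyl group throughout, only the leaving group differentiates the rates.
A good leaving group is a weak base: the lower the pKₐ of its conjugate acid, the more readily it departs.
(CH₃)₃C–OClO₃ loses ClO₄⁻: pKₐ(HClO₄) ≈ -10
(CH₃)₃C–Cl loses Cl⁻: pKₐ(HCl) ≈ -7
(CH₃)₃C–ONO₂ loses NO₃⁻: pKₐ(HNO₃) ≈ -1.3
(CH₃)₃C–OPO(OH)₂ loses H₂PO₄⁻: pKₐ(H₃PO₄) ≈ 2.1
(CH₃)₃C–N₃ loses N₃⁻: pKₐ(HN₃) ≈ 4.7

(CH₃)₃C–OClO₃ > (CH₃)₃C–Cl > (CH₃)₃C–ONO₂ > (CH₃)₃C–OPO(OH)₂ > (CH₃)₃C–N₃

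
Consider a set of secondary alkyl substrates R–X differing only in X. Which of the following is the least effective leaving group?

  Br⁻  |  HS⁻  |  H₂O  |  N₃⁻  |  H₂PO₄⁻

A good leaving group is a weak base: the lower the pKₐ of its conjugate acid, the more readily it departs.
Br⁻: pKₐ(HBr) ≈ -9
H₂O: pKₐ(H₃O⁺) ≈ -1.7
H₂PO₄⁻: pKₐ(H₃PO₄) ≈ 2.1
N₃⁻: pKₐ(HN₃) ≈ 4.7
HS⁻: pKₐ(H₂S) ≈ 7

HS⁻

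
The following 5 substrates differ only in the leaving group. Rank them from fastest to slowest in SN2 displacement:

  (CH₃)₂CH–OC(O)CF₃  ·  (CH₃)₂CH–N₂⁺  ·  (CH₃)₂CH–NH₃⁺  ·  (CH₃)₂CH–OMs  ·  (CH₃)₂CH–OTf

(CH₃)₂CH–N₂⁺ > (CH₃)₂CH–OTf > (CH₃)₂CH–OMs > (CH₃)₂CH–OC(O)CF₃ > (CH₃)₂CH–NH₃⁺

Identical carbon frameworks mean the comparison reduces to leaving-group quality.
Rank by basicity of the departing species: weakest base leaves most easily.
(CH₃)₂CH–N₂⁺ loses N₂: no meaningful conjugate acid; N₂ departs as an exceptionally stable neutral molecule
(CH₃)₂CH–OTf loses OTf⁻: pKₐ(CF₃SO₃H (triflic acid)) ≈ -14
(CH₃)₂CH–OMs loses OMs⁻: pKₐ(CH₃SO₃H (MsOH)) ≈ -1.9
(CH₃)₂CH–OC(O)CF₃ loses CF₃COO⁻: pKₐ(CF₃COOH) ≈ 0.2
(CH₃)₂CH–NH₃⁺ loses NH₃: pKₐ(NH₄⁺) ≈ 9.2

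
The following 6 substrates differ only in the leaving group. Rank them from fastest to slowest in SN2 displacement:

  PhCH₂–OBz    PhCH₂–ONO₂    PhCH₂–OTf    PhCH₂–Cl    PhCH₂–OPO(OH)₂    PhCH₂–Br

PhCH₂–OTf > PhCH₂–Br > PhCH₂–Cl > PhCH₂–ONO₂ > PhCH₂–OPO(OH)₂ > PhCH₂–OBz

With the same alkyl group throughout, only the leaving group differentiates the rates.
Leaving-group ability tracks the stability of the departed species; conjugate-acid pKₐ is the usual yardstick (lower pKₐ → better LG).
PhCH₂–OTf loses OTf⁻: pKₐ(CF₃SO₃H (triflic acid)) ≈ -14
PhCH₂–Br loses Br⁻: pKₐ(HBr) ≈ -9
PhCH₂–Cl loses Cl⁻: pKₐ(HCl) ≈ -7
PhCH₂–ONO₂ loses NO₃⁻: pKₐ(HNO₃) ≈ -1.3
PhCH₂–OPO(OH)₂ loses H₂PO₄⁻: pKₐ(H₃PO₄) ≈ 2.1
PhCH₂–OBz loses PhCOO⁻: pKₐ(C₆H₅COOH) ≈ 4.2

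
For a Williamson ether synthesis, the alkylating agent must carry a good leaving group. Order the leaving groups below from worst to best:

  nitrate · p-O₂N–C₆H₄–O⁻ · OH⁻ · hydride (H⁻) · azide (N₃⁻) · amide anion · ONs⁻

ONs⁻: pKₐ(p-O₂NC₆H₄SO₃H) ≈ -3.5
nitrate: pKₐ(HNO₃) ≈ -1.3
azide (N₃⁻): pKₐ(HN₃) ≈ 4.7
p-O₂N–C₆H₄–O⁻: pKₐ(p-nitrophenol) ≈ 7.2
OH⁻: pKₐ(H₂O) ≈ 15.7
hydride (H⁻): pKₐ(H₂) ≈ 36
amide anion: pKₐ(NH₃) ≈ 38
Listed from poorest to best leaving group as asked.

amide anion < hydride (H⁻) < OH⁻ < p-O₂N–C₆H₄–O⁻ < azide (N₃⁻) < nitrate < ONs⁻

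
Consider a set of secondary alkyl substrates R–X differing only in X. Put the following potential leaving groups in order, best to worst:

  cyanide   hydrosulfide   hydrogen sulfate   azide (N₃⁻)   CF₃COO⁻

hydrogen sulfate: pKₐ(H₂SO₄) ≈ -3 — conjugate base of a strong mineral acid
CF₃COO⁻: pKₐ(CF₃COOH) ≈ 0.2 — strongly electron-withdrawing CF₃ stabilises the carboxylate
azide (N₃⁻): pKₐ(HN₃) ≈ 4.7 — linear, resonance-stabilised
hydrosulfide: pKₐ(H₂S) ≈ 7
cyanide: pKₐ(HCN) ≈ 9.2 — sp carbon stabilises the charge somewhat, but still a poor LG

hydrogen sulfate > CF₃COO⁻ > azide (N₃⁻) > hydrosulfide > cyanide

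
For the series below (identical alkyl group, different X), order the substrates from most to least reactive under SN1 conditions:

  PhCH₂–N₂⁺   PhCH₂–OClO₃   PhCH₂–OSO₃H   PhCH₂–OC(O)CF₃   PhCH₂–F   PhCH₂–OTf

PhCH₂–N₂⁺ > PhCH₂–OTf > PhCH₂–OClO₃ > PhCH₂–OSO₃H > PhCH₂–OC(O)CF₃ > PhCH₂–F

The skeletons are identical, so relative rate is governed entirely by leaving-group ability.
Rank by basicity of the departing species: weakest base leaves most easily.
PhCH₂–N₂⁺ loses N₂: no meaningful conjugate acid; N₂ departs as an exceptionally stable neutral molecule
PhCH₂–OTf loses OTf⁻: pKₐ(CF₃SO₃H (triflic acid)) ≈ -14
PhCH₂–OClO₃ loses ClO₄⁻: pKₐ(HClO₄) ≈ -10
PhCH₂–OSO₃H loses HSO₄⁻: pKₐ(H₂SO₄) ≈ -3
PhCH₂–OC(O)CF₃ loses CF₃COO⁻: pKₐ(CF₃COOH) ≈ 0.2
PhCH₂–F loses F⁻: pKₐ(HF) ≈ 3.2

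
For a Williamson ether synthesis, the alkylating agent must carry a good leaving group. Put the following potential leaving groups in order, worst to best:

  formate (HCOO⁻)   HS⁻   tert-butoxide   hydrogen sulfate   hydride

The more stable X⁻ (or X) is on its own — i.e. the weaker a base it is — the better a leaving group it makes.
hydrogen sulfate: pKₐ(H₂SO₄) ≈ -3
formate (HCOO⁻): pKₐ(HCOOH) ≈ 3.8
HS⁻: pKₐ(H₂S) ≈ 7
tert-butoxide: pKₐ(t-BuOH) ≈ 18
hydride: pKₐ(H₂) ≈ 36
Reversing gives the worst-to-best order requested.

hydride < tert-butoxide < HS⁻ < formate (HCOO⁻) < hydrogen sulfate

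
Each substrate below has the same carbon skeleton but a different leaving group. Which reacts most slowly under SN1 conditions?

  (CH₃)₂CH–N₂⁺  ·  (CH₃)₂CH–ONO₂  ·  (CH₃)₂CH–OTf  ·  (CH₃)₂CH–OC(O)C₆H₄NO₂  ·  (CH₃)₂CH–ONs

Same R in every case — rank the leaving groups.
The more stable X⁻ (or X) is on its own — i.e. the weaker a base it is — the better a leaving group it makes.
(CH₃)₂CH–N₂⁺ loses N₂: no meaningful conjugate acid; N₂ departs as an exceptionally stable neutral molecule
(CH₃)₂CH–OTf loses OTf⁻: pKₐ(CF₃SO₃H (triflic acid)) ≈ -14
(CH₃)₂CH–ONs loses ONs⁻: pKₐ(p-O₂NC₆H₄SO₃H) ≈ -3.5
(CH₃)₂CH–ONO₂ loses NO₃⁻: pKₐ(HNO₃) ≈ -1.3
(CH₃)₂CH–OC(O)C₆H₄NO₂ loses p-O₂N–C₆H₄–COO⁻: pKₐ(p-nitrobenzoic acid) ≈ 3.4

(CH₃)₂CH–OC(O)C₆H₄NO₂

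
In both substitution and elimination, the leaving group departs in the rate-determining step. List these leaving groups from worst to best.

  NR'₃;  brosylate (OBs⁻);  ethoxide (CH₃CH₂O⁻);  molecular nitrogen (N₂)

Rank by basicity of the departing species: weakest base leaves most easily.
molecular nitrogen (N₂): no meaningful conjugate acid; N₂ departs as an exceptionally stable neutral molecule
brosylate (OBs⁻): pKₐ(p-BrC₆H₄SO₃H) ≈ -2.8
NR'₃: pKₐ(R'₃NH⁺) ≈ 10.7
ethoxide (CH₃CH₂O⁻): pKₐ(CH₃CH₂OH) ≈ 16
Reversing gives the worst-to-best order requested.

ethoxide (CH₃CH₂O⁻) < NR'₃ < brosylate (OBs⁻) < molecular nitrogen (N₂)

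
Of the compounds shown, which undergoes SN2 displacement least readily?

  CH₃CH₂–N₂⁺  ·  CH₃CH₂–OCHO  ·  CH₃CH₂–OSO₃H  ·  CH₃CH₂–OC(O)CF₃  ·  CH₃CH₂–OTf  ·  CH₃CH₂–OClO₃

CH₃CH₂–OCHO

The skeletons are identical, so relative rate is governed entirely by leaving-group ability.
A good leaving group is a weak base: the lower the pKₐ of its conjugate acid, the more readily it departs.
CH₃CH₂–N₂⁺ loses N₂: no meaningful conjugate acid; N₂ departs as an exceptionally stable neutral molecule
CH₃CH₂–OTf loses OTf⁻: pKₐ(CF₃SO₃H (triflic acid)) ≈ -14
CH₃CH₂–OClO₃ loses ClO₄⁻: pKₐ(HClO₄) ≈ -10
CH₃CH₂–OSO₃H loses HSO₄⁻: pKₐ(H₂SO₄) ≈ -3
CH₃CH₂–OC(O)CF₃ loses CF₃COO⁻: pKₐ(CF₃COOH) ≈ 0.2
CH₃CH₂–OCHO loses HCOO⁻: pKₐ(HCOOH) ≈ 3.8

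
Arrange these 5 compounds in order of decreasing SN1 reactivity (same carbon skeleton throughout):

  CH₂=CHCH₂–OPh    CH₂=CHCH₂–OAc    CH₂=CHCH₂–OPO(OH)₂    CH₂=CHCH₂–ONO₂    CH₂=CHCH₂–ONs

Identical carbon frameworks mean the comparison reduces to leaving-group quality.
A good leaving group is a weak base: the lower the pKₐ of its conjugate acid, the more readily it departs.
CH₂=CHCH₂–ONs loses ONs⁻: pKₐ(p-O₂NC₆H₄SO₃H) ≈ -3.5
CH₂=CHCH₂–ONO₂ loses NO₃⁻: pKₐ(HNO₃) ≈ -1.3
CH₂=CHCH₂–OPO(OH)₂ loses H₂PO₄⁻: pKₐ(H₃PO₄) ≈ 2.1
CH₂=CHCH₂–OAc loses AcO⁻: pKₐ(CH₃COOH) ≈ 4.8
CH₂=CHCH₂–OPh loses PhO⁻: pKₐ(C₆H₅OH (phenol)) ≈ 10

CH₂=CHCH₂–ONs > CH₂=CHCH₂–ONO₂ > CH₂=CHCH₂–OPO(OH)₂ > CH₂=CHCH₂–OAc > CH₂=CHCH₂–OPh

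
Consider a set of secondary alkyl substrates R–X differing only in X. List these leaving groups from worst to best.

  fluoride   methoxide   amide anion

amide anion < methoxide < fluoride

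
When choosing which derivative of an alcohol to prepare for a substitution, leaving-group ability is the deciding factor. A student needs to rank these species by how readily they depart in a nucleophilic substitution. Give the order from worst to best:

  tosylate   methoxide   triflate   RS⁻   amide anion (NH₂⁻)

Leaving-group ability tracks the stability of the departed species; conjugate-acid pKₐ is the usual yardstick (lower pKₐ → better LG).
triflate: pKₐ(CF₃SO₃H (triflic acid)) ≈ -14 — charge spread over three oxygens and a CF₃ group; the premier leaving group in synthesis
tosylate: pKₐ(p-CH₃C₆H₄SO₃H (TsOH)) ≈ -2.8
RS⁻: pKₐ(RSH (a thiol)) ≈ 10.5 — moderately basic; rarely leaves without activation
methoxide: pKₐ(CH₃OH) ≈ 15.5 — strong base; alkoxides do not leave unassisted
amide anion (NH₂⁻): pKₐ(NH₃) ≈ 38 — extremely strong base; never a leaving group
The question asks for worst first, so the sequence is read in increasing leaving-group ability.

amide anion (NH₂⁻) < methoxide < RS⁻ < tosylate < triflate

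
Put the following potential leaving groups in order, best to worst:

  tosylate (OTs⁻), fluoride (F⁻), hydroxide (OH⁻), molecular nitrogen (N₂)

molecular nitrogen (N₂): no meaningful conjugate acid; N₂ departs as an exceptionally stable neutral molecule
tosylate (OTs⁻): pKₐ(p-CH₃C₆H₄SO₃H (TsOH)) ≈ -2.8
fluoride (F⁻): pKₐ(HF) ≈ 3.2 — small and strongly basic; the poor halide leaving group
hydroxide (OH⁻): pKₐ(H₂O) ≈ 15.7

molecular nitrogen (N₂) > tosylate (OTs⁻) > fluoride (F⁻) > hydroxide (OH⁻)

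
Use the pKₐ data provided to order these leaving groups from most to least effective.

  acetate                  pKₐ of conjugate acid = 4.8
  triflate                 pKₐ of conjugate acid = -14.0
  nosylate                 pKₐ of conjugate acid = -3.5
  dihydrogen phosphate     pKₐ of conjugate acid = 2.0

Lower conjugate-acid pKₐ ⇒ weaker base ⇒ better leaving group.
Sorting by the given values: triflate (-14.0), nosylate (-3.5), dihydrogen phosphate (2.0), acetate (4.8).

triflate > nosylate > dihydrogen phosphate > acetate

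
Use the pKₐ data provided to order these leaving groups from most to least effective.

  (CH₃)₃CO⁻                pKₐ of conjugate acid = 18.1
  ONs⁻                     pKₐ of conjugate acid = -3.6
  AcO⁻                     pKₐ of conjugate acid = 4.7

ONs⁻ > AcO⁻ > (CH₃)₃CO⁻

Lower conjugate-acid pKₐ ⇒ weaker base ⇒ better leaving group.
Sorting by the given values: ONs⁻ (-3.6), AcO⁻ (4.7), (CH₃)₃CO⁻ (18.1).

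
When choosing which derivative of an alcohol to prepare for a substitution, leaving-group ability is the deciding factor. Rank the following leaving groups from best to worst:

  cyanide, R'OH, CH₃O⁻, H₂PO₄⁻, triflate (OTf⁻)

triflate (OTf⁻) > R'OH > H₂PO₄⁻ > cyanide > CH₃O⁻

triflate (OTf⁻): pKₐ(CF₃SO₃H (triflic acid)) ≈ -14
R'OH: pKₐ(R'OH₂⁺) ≈ -2.4
H₂PO₄⁻: pKₐ(H₃PO₄) ≈ 2.1
cyanide: pKₐ(HCN) ≈ 9.2
CH₃O⁻: pKₐ(CH₃OH) ≈ 15.5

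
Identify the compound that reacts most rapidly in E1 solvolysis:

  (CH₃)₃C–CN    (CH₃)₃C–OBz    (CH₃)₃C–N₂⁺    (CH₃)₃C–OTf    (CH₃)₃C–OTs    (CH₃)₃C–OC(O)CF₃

Same R in every case — rank the leaving groups.
A good leaving group is a weak base: the lower the pKₐ of its conjugate acid, the more readily it departs.
(CH₃)₃C–N₂⁺ loses N₂: no meaningful conjugate acid; N₂ departs as an exceptionally stable neutral molecule
(CH₃)₃C–OTf loses OTf⁻: pKₐ(CF₃SO₃H (triflic acid)) ≈ -14
(CH₃)₃C–OTs loses OTs⁻: pKₐ(p-CH₃C₆H₄SO₃H (TsOH)) ≈ -2.8
(CH₃)₃C–OC(O)CF₃ loses CF₃COO⁻: pKₐ(CF₃COOH) ≈ 0.2
(CH₃)₃C–OBz loses PhCOO⁻: pKₐ(C₆H₅COOH) ≈ 4.2
(CH₃)₃C–CN loses CN⁻: pKₐ(HCN) ≈ 9.2

(CH₃)₃C–N₂⁺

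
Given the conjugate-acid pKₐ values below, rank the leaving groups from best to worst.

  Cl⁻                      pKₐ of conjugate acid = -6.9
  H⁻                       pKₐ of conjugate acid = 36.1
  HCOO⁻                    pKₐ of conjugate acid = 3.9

Cl⁻ > HCOO⁻ > H⁻

Lower conjugate-acid pKₐ ⇒ weaker base ⇒ better leaving group.
Sorting by the given values: Cl⁻ (-6.9), HCOO⁻ (3.9), H⁻ (36.1).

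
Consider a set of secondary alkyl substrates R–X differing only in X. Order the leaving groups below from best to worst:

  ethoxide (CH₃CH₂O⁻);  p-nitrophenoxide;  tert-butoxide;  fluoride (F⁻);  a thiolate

fluoride (F⁻) > p-nitrophenoxide > a thiolate > ethoxide (CH₃CH₂O⁻) > tert-butoxide

A good leaving group is a weak base: the lower the pKₐ of its conjugate acid, the more readily it departs.
fluoride (F⁻): pKₐ(HF) ≈ 3.2 — small and strongly basic; the poor halide leaving group
p-nitrophenoxide: pKₐ(p-nitrophenol) ≈ 7.2
a thiolate: pKₐ(RSH (a thiol)) ≈ 10.5 — moderately basic; rarely leaves without activation
ethoxide (CH₃CH₂O⁻): pKₐ(CH₃CH₂OH) ≈ 16 — strong base; alkoxides do not leave unassisted
tert-butoxide: pKₐ(t-BuOH) ≈ 18 — bulky, strongly basic alkoxide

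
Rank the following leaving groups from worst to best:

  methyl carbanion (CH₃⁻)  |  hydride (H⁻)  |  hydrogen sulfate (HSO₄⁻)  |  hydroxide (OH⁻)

hydrogen sulfate (HSO₄⁻): pKₐ(H₂SO₄) ≈ -3
hydroxide (OH⁻): pKₐ(H₂O) ≈ 15.7
hydride (H⁻): pKₐ(H₂) ≈ 36
methyl carbanion (CH₃⁻): pKₐ(CH₄) ≈ 48
Reversing gives the worst-to-best order requested.

methyl carbanion (CH₃⁻) < hydride (H⁻) < hydroxide (OH⁻) < hydrogen sulfate (HSO₄⁻)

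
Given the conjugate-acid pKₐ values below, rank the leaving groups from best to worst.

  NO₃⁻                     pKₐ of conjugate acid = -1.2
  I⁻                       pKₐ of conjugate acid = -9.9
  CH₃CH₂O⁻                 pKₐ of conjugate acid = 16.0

Lower conjugate-acid pKₐ ⇒ weaker base ⇒ better leaving group.
Sorting by the given values: I⁻ (-9.9), NO₃⁻ (-1.2), CH₃CH₂O⁻ (16.0).

I⁻ > NO₃⁻ > CH₃CH₂O⁻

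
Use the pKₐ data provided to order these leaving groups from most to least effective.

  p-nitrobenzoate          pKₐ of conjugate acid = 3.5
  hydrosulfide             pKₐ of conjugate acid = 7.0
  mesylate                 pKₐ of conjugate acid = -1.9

mesylate > p-nitrobenzoate > hydrosulfide

Lower conjugate-acid pKₐ ⇒ weaker base ⇒ better leaving group.
Sorting by the given values: mesylate (-1.9), p-nitrobenzoate (3.5), hydrosulfide (7.0).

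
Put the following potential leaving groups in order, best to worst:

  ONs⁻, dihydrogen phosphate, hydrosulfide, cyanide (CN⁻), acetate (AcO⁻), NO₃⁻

A good leaving group is a weak base: the lower the pKₐ of its conjugate acid, the more readily it departs.
ONs⁻: pKₐ(p-O₂NC₆H₄SO₃H) ≈ -3.5
NO₃⁻: pKₐ(HNO₃) ≈ -1.3
dihydrogen phosphate: pKₐ(H₃PO₄) ≈ 2.1
acetate (AcO⁻): pKₐ(CH₃COOH) ≈ 4.8
hydrosulfide: pKₐ(H₂S) ≈ 7
cyanide (CN⁻): pKₐ(HCN) ≈ 9.2

ONs⁻ > NO₃⁻ > dihydrogen phosphate > acetate (AcO⁻) > hydrosulfide > cyanide (CN⁻)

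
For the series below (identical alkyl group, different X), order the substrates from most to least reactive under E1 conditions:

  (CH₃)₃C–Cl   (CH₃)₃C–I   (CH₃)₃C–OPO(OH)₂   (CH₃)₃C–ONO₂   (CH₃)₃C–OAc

(CH₃)₃C–I > (CH₃)₃C–Cl > (CH₃)₃C–ONO₂ > (CH₃)₃C–OPO(OH)₂ > (CH₃)₃C–OAc

Identical carbon frameworks mean the comparison reduces to leaving-group quality.
The more stable X⁻ (or X) is on its own — i.e. the weaker a base it is — the better a leaving group it makes.
(CH₃)₃C–I loses I⁻: pKₐ(HI) ≈ -10
(CH₃)₃C–Cl loses Cl⁻: pKₐ(HCl) ≈ -7
(CH₃)₃C–ONO₂ loses NO₃⁻: pKₐ(HNO₃) ≈ -1.3
(CH₃)₃C–OPO(OH)₂ loses H₂PO₄⁻: pKₐ(H₃PO₄) ≈ 2.1
(CH₃)₃C–OAc loses AcO⁻: pKₐ(CH₃COOH) ≈ 4.8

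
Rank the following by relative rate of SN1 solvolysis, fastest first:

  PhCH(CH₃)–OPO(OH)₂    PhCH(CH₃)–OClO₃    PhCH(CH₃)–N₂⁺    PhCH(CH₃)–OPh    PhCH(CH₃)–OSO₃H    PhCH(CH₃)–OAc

PhCH(CH₃)–N₂⁺ > PhCH(CH₃)–OClO₃ > PhCH(CH₃)–OSO₃H > PhCH(CH₃)–OPO(OH)₂ > PhCH(CH₃)–OAc > PhCH(CH₃)–OPh

The skeletons are identical, so relative rate is governed entirely by leaving-group ability.
The more stable X⁻ (or X) is on its own — i.e. the weaker a base it is — the better a leaving group it makes.
PhCH(CH₃)–N₂⁺ loses N₂: no meaningful conjugate acid; N₂ departs as an exceptionally stable neutral molecule
PhCH(CH₃)–OClO₃ loses ClO₄⁻: pKₐ(HClO₄) ≈ -10
PhCH(CH₃)–OSO₃H loses HSO₄⁻: pKₐ(H₂SO₄) ≈ -3
PhCH(CH₃)–OPO(OH)₂ loses H₂PO₄⁻: pKₐ(H₃PO₄) ≈ 2.1
PhCH(CH₃)–OAc loses AcO⁻: pKₐ(CH₃COOH) ≈ 4.8
PhCH(CH₃)–OPh loses PhO⁻: pKₐ(C₆H₅OH (phenol)) ≈ 10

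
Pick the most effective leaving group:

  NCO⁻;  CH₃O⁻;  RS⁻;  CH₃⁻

Leaving-group ability tracks the stability of the departed species; conjugate-acid pKₐ is the usual yardstick (lower pKₐ → better LG).
NCO⁻: pKₐ(HOCN) ≈ 3.5
RS⁻: pKₐ(RSH (a thiol)) ≈ 10.5
CH₃O⁻: pKₐ(CH₃OH) ≈ 15.5
CH₃⁻: pKₐ(CH₄) ≈ 48

NCO⁻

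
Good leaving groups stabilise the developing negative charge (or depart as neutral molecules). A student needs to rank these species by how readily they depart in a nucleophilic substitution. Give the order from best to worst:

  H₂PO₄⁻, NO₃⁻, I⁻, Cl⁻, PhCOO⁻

I⁻ > Cl⁻ > NO₃⁻ > H₂PO₄⁻ > PhCOO⁻

Leaving-group ability tracks the stability of the departed species; conjugate-acid pKₐ is the usual yardstick (lower pKₐ → better LG).
I⁻: pKₐ(HI) ≈ -10 — large, highly polarisable; very weak base
Cl⁻: pKₐ(HCl) ≈ -7 — moderately weak base
NO₃⁻: pKₐ(HNO₃) ≈ -1.3 — resonance-delocalised over three oxygens
H₂PO₄⁻: pKₐ(H₃PO₄) ≈ 2.1 — moderate base; biological leaving group after further activation
PhCOO⁻: pKₐ(C₆H₅COOH) ≈ 4.2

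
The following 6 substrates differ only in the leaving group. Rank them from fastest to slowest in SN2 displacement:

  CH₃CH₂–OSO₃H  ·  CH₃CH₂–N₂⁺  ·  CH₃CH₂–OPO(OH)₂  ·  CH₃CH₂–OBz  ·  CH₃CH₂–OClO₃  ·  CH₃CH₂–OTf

The skeletons are identical, so relative rate is governed entirely by leaving-group ability.
Rank by basicity of the departing species: weakest base leaves most easily.
CH₃CH₂–N₂⁺ loses N₂: no meaningful conjugate acid; N₂ departs as an exceptionally stable neutral molecule
CH₃CH₂–OTf loses OTf⁻: pKₐ(CF₃SO₃H (triflic acid)) ≈ -14
CH₃CH₂–OClO₃ loses ClO₄⁻: pKₐ(HClO₄) ≈ -10
CH₃CH₂–OSO₃H loses HSO₄⁻: pKₐ(H₂SO₄) ≈ -3
CH₃CH₂–OPO(OH)₂ loses H₂PO₄⁻: pKₐ(H₃PO₄) ≈ 2.1
CH₃CH₂–OBz loses PhCOO⁻: pKₐ(C₆H₅COOH) ≈ 4.2

CH₃CH₂–N₂⁺ > CH₃CH₂–OTf > CH₃CH₂–OClO₃ > CH₃CH₂–OSO₃H > CH₃CH₂–OPO(OH)₂ > CH₃CH₂–OBz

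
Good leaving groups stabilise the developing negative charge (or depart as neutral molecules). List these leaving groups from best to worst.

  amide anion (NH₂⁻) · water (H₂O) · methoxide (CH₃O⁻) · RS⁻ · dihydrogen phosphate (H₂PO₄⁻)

Leaving-group ability tracks the stability of the departed species; conjugate-acid pKₐ is the usual yardstick (lower pKₐ → better LG).
water (H₂O): pKₐ(H₃O⁺) ≈ -1.7
dihydrogen phosphate (H₂PO₄⁻): pKₐ(H₃PO₄) ≈ 2.1 — moderate base; biological leaving group after further activation
RS⁻: pKₐ(RSH (a thiol)) ≈ 10.5
methoxide (CH₃O⁻): pKₐ(CH₃OH) ≈ 15.5
amide anion (NH₂⁻): pKₐ(NH₃) ≈ 38 — extremely strong base; never a leaving group

water (H₂O) > dihydrogen phosphate (H₂PO₄⁻) > RS⁻ > methoxide (CH₃O⁻) > amide anion (NH₂⁻)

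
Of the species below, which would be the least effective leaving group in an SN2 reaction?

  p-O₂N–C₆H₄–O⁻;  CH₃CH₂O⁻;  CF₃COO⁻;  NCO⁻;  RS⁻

CF₃COO⁻: pKₐ(CF₃COOH) ≈ 0.2
NCO⁻: pKₐ(HOCN) ≈ 3.5
p-O₂N–C₆H₄–O⁻: pKₐ(p-nitrophenol) ≈ 7.2
RS⁻: pKₐ(RSH (a thiol)) ≈ 10.5
CH₃CH₂O⁻: pKₐ(CH₃CH₂OH) ≈ 16

CH₃CH₂O⁻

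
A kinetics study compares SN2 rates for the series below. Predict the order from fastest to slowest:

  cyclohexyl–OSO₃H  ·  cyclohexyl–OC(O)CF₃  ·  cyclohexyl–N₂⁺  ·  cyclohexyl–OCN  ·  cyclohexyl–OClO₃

The skeletons are identical, so relative rate is governed entirely by leaving-group ability.
A good leaving group is a weak base: the lower the pKₐ of its conjugate acid, the more readily it departs.
cyclohexyl–N₂⁺ loses N₂: no meaningful conjugate acid; N₂ departs as an exceptionally stable neutral molecule
cyclohexyl–OClO₃ loses ClO₄⁻: pKₐ(HClO₄) ≈ -10
cyclohexyl–OSO₃H loses HSO₄⁻: pKₐ(H₂SO₄) ≈ -3
cyclohexyl–OC(O)CF₃ loses CF₃COO⁻: pKₐ(CF₃COOH) ≈ 0.2
cyclohexyl–OCN loses NCO⁻: pKₐ(HOCN) ≈ 3.5

cyclohexyl–N₂⁺ > cyclohexyl–OClO₃ > cyclohexyl–OSO₃H > cyclohexyl–OC(O)CF₃ > cyclohexyl–OCN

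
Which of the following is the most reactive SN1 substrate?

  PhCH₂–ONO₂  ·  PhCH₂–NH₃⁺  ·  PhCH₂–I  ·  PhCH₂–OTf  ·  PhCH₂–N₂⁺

Identical carbon frameworks mean the comparison reduces to leaving-group quality.
The more stable X⁻ (or X) is on its own — i.e. the weaker a base it is — the better a leaving group it makes.
PhCH₂–N₂⁺ loses N₂: no meaningful conjugate acid; N₂ departs as an exceptionally stable neutral molecule
PhCH₂–OTf loses OTf⁻: pKₐ(CF₃SO₃H (triflic acid)) ≈ -14
PhCH₂–I loses I⁻: pKₐ(HI) ≈ -10
PhCH₂–ONO₂ loses NO₃⁻: pKₐ(HNO₃) ≈ -1.3
PhCH₂–NH₃⁺ loses NH₃: pKₐ(NH₄⁺) ≈ 9.2

PhCH₂–N₂⁺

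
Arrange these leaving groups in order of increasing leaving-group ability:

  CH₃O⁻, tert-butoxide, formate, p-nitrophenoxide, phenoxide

tert-butoxide < CH₃O⁻ < phenoxide < p-nitrophenoxide < formate

Leaving-group ability tracks the stability of the departed species; conjugate-acid pKₐ is the usual yardstick (lower pKₐ → better LG).
formate: pKₐ(HCOOH) ≈ 3.8
p-nitrophenoxide: pKₐ(p-nitrophenol) ≈ 7.2
phenoxide: pKₐ(C₆H₅OH (phenol)) ≈ 10
CH₃O⁻: pKₐ(CH₃OH) ≈ 15.5
tert-butoxide: pKₐ(t-BuOH) ≈ 18
Reversing gives the worst-to-best order requested.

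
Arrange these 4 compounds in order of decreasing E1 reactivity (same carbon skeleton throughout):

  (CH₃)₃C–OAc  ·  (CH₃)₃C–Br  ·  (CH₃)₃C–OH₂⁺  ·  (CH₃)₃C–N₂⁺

Identical carbon frameworks mean the comparison reduces to leaving-group quality.
A good leaving group is a weak base: the lower the pKₐ of its conjugate acid, the more readily it departs.
(CH₃)₃C–N₂⁺ loses N₂: no meaningful conjugate acid; N₂ departs as an exceptionally stable neutral molecule
(CH₃)₃C–Br loses Br⁻: pKₐ(HBr) ≈ -9
(CH₃)₃C–OH₂⁺ loses H₂O: pKₐ(H₃O⁺) ≈ -1.7
(CH₃)₃C–OAc loses AcO⁻: pKₐ(CH₃COOH) ≈ 4.8

(CH₃)₃C–N₂⁺ > (CH₃)₃C–Br > (CH₃)₃C–OH₂⁺ > (CH₃)₃C–OAc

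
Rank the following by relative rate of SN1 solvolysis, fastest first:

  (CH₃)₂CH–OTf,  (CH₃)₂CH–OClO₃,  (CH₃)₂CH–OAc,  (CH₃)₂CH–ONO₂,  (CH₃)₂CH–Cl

(CH₃)₂CH–OTf > (CH₃)₂CH–OClO₃ > (CH₃)₂CH–Cl > (CH₃)₂CH–ONO₂ > (CH₃)₂CH–OAc

Identical carbon frameworks mean the comparison reduces to leaving-group quality.
Rank by basicity of the departing species: weakest base leaves most easily.
(CH₃)₂CH–OTf loses OTf⁻: pKₐ(CF₃SO₃H (triflic acid)) ≈ -14
(CH₃)₂CH–OClO₃ loses ClO₄⁻: pKₐ(HClO₄) ≈ -10
(CH₃)₂CH–Cl loses Cl⁻: pKₐ(HCl) ≈ -7
(CH₃)₂CH–ONO₂ loses NO₃⁻: pKₐ(HNO₃) ≈ -1.3
(CH₃)₂CH–OAc loses AcO⁻: pKₐ(CH₃COOH) ≈ 4.8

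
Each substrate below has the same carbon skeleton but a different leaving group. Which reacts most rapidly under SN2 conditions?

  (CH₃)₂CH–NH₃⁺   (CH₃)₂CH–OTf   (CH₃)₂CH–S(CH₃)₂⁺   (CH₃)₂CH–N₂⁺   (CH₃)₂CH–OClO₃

Same R in every case — rank the leaving groups.
Leaving-group ability tracks the stability of the departed species; conjugate-acid pKₐ is the usual yardstick (lower pKₐ → better LG).
(CH₃)₂CH–N₂⁺ loses N₂: no meaningful conjugate acid; N₂ departs as an exceptionally stable neutral molecule
(CH₃)₂CH–OTf loses OTf⁻: pKₐ(CF₃SO₃H (triflic acid)) ≈ -14
(CH₃)₂CH–OClO₃ loses ClO₄⁻: pKₐ(HClO₄) ≈ -10
(CH₃)₂CH–S(CH₃)₂⁺ loses SR'₂: pKₐ(R'₂SH⁺) ≈ -7
(CH₃)₂CH–NH₃⁺ loses NH₃: pKₐ(NH₄⁺) ≈ 9.2

(CH₃)₂CH–N₂⁺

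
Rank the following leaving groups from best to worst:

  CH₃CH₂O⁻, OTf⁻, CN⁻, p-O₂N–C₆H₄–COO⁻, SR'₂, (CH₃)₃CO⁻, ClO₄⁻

OTf⁻: pKₐ(CF₃SO₃H (triflic acid)) ≈ -14
ClO₄⁻: pKₐ(HClO₄) ≈ -10
SR'₂: pKₐ(R'₂SH⁺) ≈ -7 — neutral; leaves from a sulfonium salt (R–SR'₂⁺)
p-O₂N–C₆H₄–COO⁻: pKₐ(p-nitrobenzoic acid) ≈ 3.4 — electron-withdrawing nitro group stabilises the carboxylate
CN⁻: pKₐ(HCN) ≈ 9.2
CH₃CH₂O⁻: pKₐ(CH₃CH₂OH) ≈ 16 — strong base; alkoxides do not leave unassisted
(CH₃)₃CO⁻: pKₐ(t-BuOH) ≈ 18 — bulky, strongly basic alkoxide

OTf⁻ > ClO₄⁻ > SR'₂ > p-O₂N–C₆H₄–COO⁻ > CN⁻ > CH₃CH₂O⁻ > (CH₃)₃CO⁻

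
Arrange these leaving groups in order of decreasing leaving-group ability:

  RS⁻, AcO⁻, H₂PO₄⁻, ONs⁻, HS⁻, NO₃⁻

ONs⁻ > NO₃⁻ > H₂PO₄⁻ > AcO⁻ > HS⁻ > RS⁻

ONs⁻: pKₐ(p-O₂NC₆H₄SO₃H) ≈ -3.5
NO₃⁻: pKₐ(HNO₃) ≈ -1.3
H₂PO₄⁻: pKₐ(H₃PO₄) ≈ 2.1
AcO⁻: pKₐ(CH₃COOH) ≈ 4.8
HS⁻: pKₐ(H₂S) ≈ 7
RS⁻: pKₐ(RSH (a thiol)) ≈ 10.5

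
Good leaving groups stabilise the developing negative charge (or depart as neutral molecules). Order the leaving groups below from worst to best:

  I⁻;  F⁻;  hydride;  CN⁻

hydride < CN⁻ < F⁻ < I⁻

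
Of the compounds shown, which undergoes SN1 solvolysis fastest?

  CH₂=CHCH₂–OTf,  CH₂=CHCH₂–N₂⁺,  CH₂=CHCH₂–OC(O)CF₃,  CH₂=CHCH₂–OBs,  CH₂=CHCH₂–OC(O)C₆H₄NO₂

CH₂=CHCH₂–N₂⁺

Identical carbon frameworks mean the comparison reduces to leaving-group quality.
A good leaving group is a weak base: the lower the pKₐ of its conjugate acid, the more readily it departs.
CH₂=CHCH₂–N₂⁺ loses N₂: no meaningful conjugate acid; N₂ departs as an exceptionally stable neutral molecule
CH₂=CHCH₂–OTf loses OTf⁻: pKₐ(CF₃SO₃H (triflic acid)) ≈ -14
CH₂=CHCH₂–OBs loses OBs⁻: pKₐ(p-BrC₆H₄SO₃H) ≈ -2.8
CH₂=CHCH₂–OC(O)CF₃ loses CF₃COO⁻: pKₐ(CF₃COOH) ≈ 0.2
CH₂=CHCH₂–OC(O)C₆H₄NO₂ loses p-O₂N–C₆H₄–COO⁻: pKₐ(p-nitrobenzoic acid) ≈ 3.4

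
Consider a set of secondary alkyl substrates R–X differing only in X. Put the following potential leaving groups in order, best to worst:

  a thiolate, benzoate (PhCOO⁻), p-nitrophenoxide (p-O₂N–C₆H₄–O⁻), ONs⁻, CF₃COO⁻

The more stable X⁻ (or X) is on its own — i.e. the weaker a base it is — the better a leaving group it makes.
ONs⁻: pKₐ(p-O₂NC₆H₄SO₃H) ≈ -3.5
CF₃COO⁻: pKₐ(CF₃COOH) ≈ 0.2
benzoate (PhCOO⁻): pKₐ(C₆H₅COOH) ≈ 4.2
p-nitrophenoxide (p-O₂N–C₆H₄–O⁻): pKₐ(p-nitrophenol) ≈ 7.2
a thiolate: pKₐ(RSH (a thiol)) ≈ 10.5

ONs⁻ > CF₃COO⁻ > benzoate (PhCOO⁻) > p-nitrophenoxide (p-O₂N–C₆H₄–O⁻) > a thiolate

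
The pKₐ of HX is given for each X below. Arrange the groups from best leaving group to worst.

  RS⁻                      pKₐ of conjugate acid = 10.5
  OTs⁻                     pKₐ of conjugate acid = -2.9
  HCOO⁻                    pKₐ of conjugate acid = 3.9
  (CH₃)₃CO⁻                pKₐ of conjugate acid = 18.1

Lower conjugate-acid pKₐ ⇒ weaker base ⇒ better leaving group.
Sorting by the given values: OTs⁻ (-2.9), HCOO⁻ (3.9), RS⁻ (10.5), (CH₃)₃CO⁻ (18.1).

OTs⁻ > HCOO⁻ > RS⁻ > (CH₃)₃CO⁻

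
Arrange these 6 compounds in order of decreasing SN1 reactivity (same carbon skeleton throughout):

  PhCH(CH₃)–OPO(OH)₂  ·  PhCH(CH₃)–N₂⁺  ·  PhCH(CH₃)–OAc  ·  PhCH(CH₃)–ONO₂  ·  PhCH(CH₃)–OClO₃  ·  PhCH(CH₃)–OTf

PhCH(CH₃)–N₂⁺ > PhCH(CH₃)–OTf > PhCH(CH₃)–OClO₃ > PhCH(CH₃)–ONO₂ > PhCH(CH₃)–OPO(OH)₂ > PhCH(CH₃)–OAc

The skeletons are identical, so relative rate is governed entirely by leaving-group ability.
Rank by basicity of the departing species: weakest base leaves most easily.
PhCH(CH₃)–N₂⁺ loses N₂: no meaningful conjugate acid; N₂ departs as an exceptionally stable neutral molecule
PhCH(CH₃)–OTf loses OTf⁻: pKₐ(CF₃SO₃H (triflic acid)) ≈ -14
PhCH(CH₃)–OClO₃ loses ClO₄⁻: pKₐ(HClO₄) ≈ -10
PhCH(CH₃)–ONO₂ loses NO₃⁻: pKₐ(HNO₃) ≈ -1.3
PhCH(CH₃)–OPO(OH)₂ loses H₂PO₄⁻: pKₐ(H₃PO₄) ≈ 2.1
PhCH(CH₃)–OAc loses AcO⁻: pKₐ(CH₃COOH) ≈ 4.8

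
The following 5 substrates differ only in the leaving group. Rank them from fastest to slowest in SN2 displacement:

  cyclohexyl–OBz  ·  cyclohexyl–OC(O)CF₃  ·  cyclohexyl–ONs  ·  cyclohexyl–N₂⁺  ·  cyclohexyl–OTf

With the same alkyl group throughout, only the leaving group differentiates the rates.
Leaving-group ability tracks the stability of the departed species; conjugate-acid pKₐ is the usual yardstick (lower pKₐ → better LG).
cyclohexyl–N₂⁺ loses N₂: no meaningful conjugate acid; N₂ departs as an exceptionally stable neutral molecule
cyclohexyl–OTf loses OTf⁻: pKₐ(CF₃SO₃H (triflic acid)) ≈ -14
cyclohexyl–ONs loses ONs⁻: pKₐ(p-O₂NC₆H₄SO₃H) ≈ -3.5
cyclohexyl–OC(O)CF₃ loses CF₃COO⁻: pKₐ(CF₃COOH) ≈ 0.2
cyclohexyl–OBz loses PhCOO⁻: pKₐ(C₆H₅COOH) ≈ 4.2

cyclohexyl–N₂⁺ > cyclohexyl–OTf > cyclohexyl–ONs > cyclohexyl–OC(O)CF₃ > cyclohexyl–OBz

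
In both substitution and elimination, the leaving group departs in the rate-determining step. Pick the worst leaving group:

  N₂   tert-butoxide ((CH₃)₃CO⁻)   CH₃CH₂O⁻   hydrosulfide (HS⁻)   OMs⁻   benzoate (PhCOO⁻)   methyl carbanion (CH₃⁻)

methyl carbanion (CH₃⁻)

The more stable X⁻ (or X) is on its own — i.e. the weaker a base it is — the better a leaving group it makes.
N₂: no meaningful conjugate acid; N₂ departs as an exceptionally stable neutral molecule
OMs⁻: pKₐ(CH₃SO₃H (MsOH)) ≈ -1.9
benzoate (PhCOO⁻): pKₐ(C₆H₅COOH) ≈ 4.2
hydrosulfide (HS⁻): pKₐ(H₂S) ≈ 7
CH₃CH₂O⁻: pKₐ(CH₃CH₂OH) ≈ 16
tert-butoxide ((CH₃)₃CO⁻): pKₐ(t-BuOH) ≈ 18
methyl carbanion (CH₃⁻): pKₐ(CH₄) ≈ 48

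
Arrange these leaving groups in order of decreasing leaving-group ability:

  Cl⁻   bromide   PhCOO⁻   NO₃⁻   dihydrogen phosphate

bromide > Cl⁻ > NO₃⁻ > dihydrogen phosphate > PhCOO⁻

Leaving-group ability tracks the stability of the departed species; conjugate-acid pKₐ is the usual yardstick (lower pKₐ → better LG).
bromide: pKₐ(HBr) ≈ -9
Cl⁻: pKₐ(HCl) ≈ -7
NO₃⁻: pKₐ(HNO₃) ≈ -1.3
dihydrogen phosphate: pKₐ(H₃PO₄) ≈ 2.1
PhCOO⁻: pKₐ(C₆H₅COOH) ≈ 4.2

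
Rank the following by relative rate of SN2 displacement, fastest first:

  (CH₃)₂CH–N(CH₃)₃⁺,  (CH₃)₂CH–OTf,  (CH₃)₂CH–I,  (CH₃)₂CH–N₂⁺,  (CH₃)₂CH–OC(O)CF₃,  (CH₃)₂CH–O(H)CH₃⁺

(CH₃)₂CH–N₂⁺ > (CH₃)₂CH–OTf > (CH₃)₂CH–I > (CH₃)₂CH–O(H)CH₃⁺ > (CH₃)₂CH–OC(O)CF₃ > (CH₃)₂CH–N(CH₃)₃⁺

Identical carbon frameworks mean the comparison reduces to leaving-group quality.
Leaving-group ability tracks the stability of the departed species; conjugate-acid pKₐ is the usual yardstick (lower pKₐ → better LG).
(CH₃)₂CH–N₂⁺ loses N₂: no meaningful conjugate acid; N₂ departs as an exceptionally stable neutral molecule
(CH₃)₂CH–OTf loses OTf⁻: pKₐ(CF₃SO₃H (triflic acid)) ≈ -14
(CH₃)₂CH–I loses I⁻: pKₐ(HI) ≈ -10
(CH₃)₂CH–O(H)CH₃⁺ loses R'OH: pKₐ(R'OH₂⁺) ≈ -2.4
(CH₃)₂CH–OC(O)CF₃ loses CF₃COO⁻: pKₐ(CF₃COOH) ≈ 0.2
(CH₃)₂CH–N(CH₃)₃⁺ loses NR'₃: pKₐ(R'₃NH⁺) ≈ 10.7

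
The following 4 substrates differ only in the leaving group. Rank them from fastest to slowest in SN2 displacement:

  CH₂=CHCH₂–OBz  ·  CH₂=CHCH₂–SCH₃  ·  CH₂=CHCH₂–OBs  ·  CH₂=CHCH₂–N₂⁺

CH₂=CHCH₂–N₂⁺ > CH₂=CHCH₂–OBs > CH₂=CHCH₂–OBz > CH₂=CHCH₂–SCH₃

Identical carbon frameworks mean the comparison reduces to leaving-group quality.
Rank by basicity of the departing species: weakest base leaves most easily.
CH₂=CHCH₂–N₂⁺ loses N₂: no meaningful conjugate acid; N₂ departs as an exceptionally stable neutral molecule
CH₂=CHCH₂–OBs loses OBs⁻: pKₐ(p-BrC₆H₄SO₃H) ≈ -2.8
CH₂=CHCH₂–OBz loses PhCOO⁻: pKₐ(C₆H₅COOH) ≈ 4.2
CH₂=CHCH₂–SCH₃ loses RS⁻: pKₐ(RSH (a thiol)) ≈ 10.5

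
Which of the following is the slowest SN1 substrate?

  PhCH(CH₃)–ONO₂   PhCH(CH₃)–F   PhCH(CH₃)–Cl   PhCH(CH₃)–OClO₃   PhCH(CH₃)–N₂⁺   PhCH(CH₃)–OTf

Identical carbon frameworks mean the comparison reduces to leaving-group quality.
Rank by basicity of the departing species: weakest base leaves most easily.
PhCH(CH₃)–N₂⁺ loses N₂: no meaningful conjugate acid; N₂ departs as an exceptionally stable neutral molecule
PhCH(CH₃)–OTf loses OTf⁻: pKₐ(CF₃SO₃H (triflic acid)) ≈ -14
PhCH(CH₃)–OClO₃ loses ClO₄⁻: pKₐ(HClO₄) ≈ -10
PhCH(CH₃)–Cl loses Cl⁻: pKₐ(HCl) ≈ -7
PhCH(CH₃)–ONO₂ loses NO₃⁻: pKₐ(HNO₃) ≈ -1.3
PhCH(CH₃)–F loses F⁻: pKₐ(HF) ≈ 3.2

PhCH(CH₃)–F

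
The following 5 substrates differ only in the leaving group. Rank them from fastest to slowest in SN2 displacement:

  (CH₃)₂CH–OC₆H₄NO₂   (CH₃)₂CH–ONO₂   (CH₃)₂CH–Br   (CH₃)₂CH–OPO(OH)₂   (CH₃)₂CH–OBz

(CH₃)₂CH–Br > (CH₃)₂CH–ONO₂ > (CH₃)₂CH–OPO(OH)₂ > (CH₃)₂CH–OBz > (CH₃)₂CH–OC₆H₄NO₂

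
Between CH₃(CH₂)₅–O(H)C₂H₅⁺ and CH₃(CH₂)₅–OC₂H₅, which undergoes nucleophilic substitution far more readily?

CH₃(CH₂)₅–O(H)C₂H₅⁺

From CH₃(CH₂)₅–OC₂H₅ the departing group would be CH₃CH₂O⁻ (pKₐ(CH₃CH₂OH) ≈ 16). Strong base; alkoxides do not leave unassisted.
From CH₃(CH₂)₅–O(H)C₂H₅⁺ the leaving group is R'OH (pKₐ(R'OH₂⁺) ≈ -2.4). Neutral; leaves from a protonated ether (an oxonium ion, R–O(H)R'⁺).
(In practice CH₃(CH₂)₅–O(H)C₂H₅⁺ is made from CH₃(CH₂)₅–OC₂H₅ by protonation with concentrated HBr, allowing neutral ethanol, rather than ethoxide, to depart.)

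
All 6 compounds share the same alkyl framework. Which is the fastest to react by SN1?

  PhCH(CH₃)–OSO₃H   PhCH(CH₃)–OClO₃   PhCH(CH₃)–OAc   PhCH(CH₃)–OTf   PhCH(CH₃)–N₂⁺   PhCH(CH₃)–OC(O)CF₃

The skeletons are identical, so relative rate is governed entirely by leaving-group ability.
Rank by basicity of the departing species: weakest base leaves most easily.
PhCH(CH₃)–N₂⁺ loses N₂: no meaningful conjugate acid; N₂ departs as an exceptionally stable neutral molecule
PhCH(CH₃)–OTf loses OTf⁻: pKₐ(CF₃SO₃H (triflic acid)) ≈ -14
PhCH(CH₃)–OClO₃ loses ClO₄⁻: pKₐ(HClO₄) ≈ -10
PhCH(CH₃)–OSO₃H loses HSO₄⁻: pKₐ(H₂SO₄) ≈ -3
PhCH(CH₃)–OC(O)CF₃ loses CF₃COO⁻: pKₐ(CF₃COOH) ≈ 0.2
PhCH(CH₃)–OAc loses AcO⁻: pKₐ(CH₃COOH) ≈ 4.8

PhCH(CH₃)–N₂⁺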